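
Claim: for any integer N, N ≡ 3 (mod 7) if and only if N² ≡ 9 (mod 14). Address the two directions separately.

Both directions fail.

(⟹) This fails: take N = 10. Then 10 ≡ 3 (mod 7), but 10² = 100 ≡ 2 (mod 14), not 9.

(⟸) This fails: take N = 11. Then 11² = 121 ≡ 9 (mod 14), yet 11 ≡ 4 (mod 7), not 3.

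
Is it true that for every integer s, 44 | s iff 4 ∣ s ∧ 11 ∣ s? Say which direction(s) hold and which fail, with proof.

The biconditional holds.

(⇐) Suppose 4 ∣ s and 11 ∣ s. Any common multiple of 4 and 11 is a multiple of their lcm; here gcd(4, 11) = 1, so lcm(4, 11) = 4·11 = 44, so 44 ∣ s.

(⇒) If 44 ∣ s, write s = 44q. Since 44 = 11·4, s = 4·(11q), so 4 ∣ s; and since 44 = 4·11, s = 11·(4q), so 11 ∣ s.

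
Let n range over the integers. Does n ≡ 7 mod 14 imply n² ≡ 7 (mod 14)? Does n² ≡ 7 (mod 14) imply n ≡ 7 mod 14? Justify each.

The biconditional holds.

(⇒) Suppose n ≡ 7 mod 14. Write n = 14j + 7. Then (14j + 7)² = 196j² + 196j + 49 = 14(14j² + 14j + 3) + 7, so n² ≡ 7 (mod 14).

(⇐) Conversely, suppose n² ≡ 7 (mod 14). The only residue r in {0, …, 13} with r² ≡ 7 (mod 14) is r = 7, so n ≡ 7 (mod 14).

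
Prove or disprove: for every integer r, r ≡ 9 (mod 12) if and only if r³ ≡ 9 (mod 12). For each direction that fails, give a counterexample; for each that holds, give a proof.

Forward direction. Suppose r ≡ 9 (mod 12). Write r = 12j + 9. Then (12j + 9)³ = 1728j³ + 3888j² + 2916j + 729 = 12(144j³ + 324j² + 243j + 60) + 9, so r³ ≡ 9 (mod 12).

Converse. Suppose r³ ≡ 9 (mod 12). The only residue r in {0, …, 11} with r³ ≡ 9 (mod 12) is r = 9, so r ≡ 9 (mod 12).

The biconditional holds.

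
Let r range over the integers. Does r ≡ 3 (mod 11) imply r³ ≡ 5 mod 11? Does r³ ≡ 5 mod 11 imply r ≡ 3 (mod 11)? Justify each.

(⟹) Suppose r ≡ 3 (mod 11). Write r = 11j + 3. Then (11j + 3)³ = 1331j³ + 1089j² + 297j + 27 = 11(121j³ + 99j² + 27j + 2) + 5, so r³ ≡ 5 (mod 11).

(⟸) For the converse, argue contrapositively. If r ≢ 3 (mod 11), then r is congruent to one of 0, 1, 2, 4, 5, 6, 7, 8, 9, 10 modulo 11, and these give r³ ≡ 0, 1, 8, 9, 4, 7, 2, 6, 3, 10 respectively — never 5.

Both implications hold.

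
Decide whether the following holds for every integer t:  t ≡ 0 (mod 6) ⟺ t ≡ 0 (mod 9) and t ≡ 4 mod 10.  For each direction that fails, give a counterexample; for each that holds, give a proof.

Only the reverse direction holds.

(⟹) This fails: t = 0 gives 0 ≡ 0 (mod 6) but 0 ≡ 0 (mod 10), so the conjunction on the right does not hold.

(⟸) Conversely, if t ≡ 0 (mod 9) and t ≡ 4 (mod 10), then by the Chinese remainder theorem t ≡ 54 (mod 90). Since 54 ≡ 0 (mod 6) and 6 ∣ 90, we get t ≡ 0 (mod 6).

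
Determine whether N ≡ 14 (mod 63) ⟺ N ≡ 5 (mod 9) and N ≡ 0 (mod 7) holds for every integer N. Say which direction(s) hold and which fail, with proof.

[⇒] Suppose N ≡ 14 (mod 63); write N = 63j + 14. Since 9 ∣ 63, reducing mod 9 gives N ≡ 14 ≡ 5 (mod 9); since 7 ∣ 63, reducing mod 7 gives N ≡ 14 ≡ 0 (mod 7).

[⇐] Conversely, if N ≡ 5 (mod 9) and N ≡ 0 (mod 7), then by the Chinese remainder theorem N ≡ 14 (mod 63). This is exactly N ≡ 14 (mod 63).

Equivalent; both directions hold.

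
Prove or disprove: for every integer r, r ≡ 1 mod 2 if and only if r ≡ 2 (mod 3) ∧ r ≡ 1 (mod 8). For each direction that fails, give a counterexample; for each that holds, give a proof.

Only the reverse direction holds.

(→) This fails: r = 1 gives 1 ≡ 1 (mod 2) but 1 ≡ 1 (mod 3), so the conjunction on the right does not hold.

(←) Conversely, if r ≡ 2 (mod 3) and r ≡ 1 (mod 8), then by the Chinese remainder theorem r ≡ 17 (mod 24). Since 17 ≡ 1 (mod 2) and 2 ∣ 24, we get r ≡ 1 (mod 2).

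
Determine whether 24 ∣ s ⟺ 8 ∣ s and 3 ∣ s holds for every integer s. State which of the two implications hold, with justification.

Both directions hold.

(⇐) Suppose 8 ∣ s and 3 ∣ s. Any common multiple of 8 and 3 is a multiple of their lcm; here gcd(8, 3) = 1, so lcm(8, 3) = 8·3 = 24, so 24 ∣ s.

(⇒) If 24 ∣ s, write s = 24q. Since 24 = 3·8, s = 8·(3q), so 8 ∣ s; and since 24 = 8·3, s = 3·(8q), so 3 ∣ s.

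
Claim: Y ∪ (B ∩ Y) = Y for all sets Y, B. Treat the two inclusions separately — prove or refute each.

The two sets are equal.

(⊆) Let x ∈ Y ∪ (B ∩ Y). Then either x ∈ Y and x ∉ B; or x ∈ Y ∩ B. In each case x ∈ Y, so Y ∪ (B ∩ Y) ⊆ Y.

(⊇) Let x ∈ Y. Then either x ∈ Y and x ∉ B; or x ∈ Y ∩ B. In each case x ∈ Y ∪ (B ∩ Y), so Y ⊆ Y ∪ (B ∩ Y).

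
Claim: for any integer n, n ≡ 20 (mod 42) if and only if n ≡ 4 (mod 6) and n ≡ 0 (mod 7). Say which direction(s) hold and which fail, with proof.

(→) This fails: n = 20 gives 20 ≡ 20 (mod 42) but 20 ≡ 2 (mod 6), so the conjunction on the right does not hold.

(←) This fails: n = 28 satisfies both congruences on the right (28 ≡ 4 mod 6 and 28 ≡ 0 mod 7) yet 28 ≡ 28 (mod 42), not 20.

(⇒) fails and (⇐) fails.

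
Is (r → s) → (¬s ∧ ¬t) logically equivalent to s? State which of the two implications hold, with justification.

(⇒) fails and (⇐) fails.

[⇒] This fails. Under r = F, t = F, s = F, the left side is true but the right side is false.

[⇐] This fails. Under r = F, t = F, s = T, the left side is false but the right side is true.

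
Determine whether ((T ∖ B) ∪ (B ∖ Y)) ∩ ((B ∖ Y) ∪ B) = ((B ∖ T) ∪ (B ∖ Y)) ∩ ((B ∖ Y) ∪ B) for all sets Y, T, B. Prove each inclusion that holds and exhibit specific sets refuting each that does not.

Only the forward inclusion holds.

Forward inclusion. Let x ∈ ((T ∖ B) ∪ (B ∖ Y)) ∩ ((B ∖ Y) ∪ B). Then either x ∈ B and x ∉ Y, T; or x ∈ T ∩ B and x ∉ Y. In each case x ∈ ((B ∖ T) ∪ (B ∖ Y)) ∩ ((B ∖ Y) ∪ B), so ((T ∖ B) ∪ (B ∖ Y)) ∩ ((B ∖ Y) ∪ B) ⊆ ((B ∖ T) ∪ (B ∖ Y)) ∩ ((B ∖ Y) ∪ B).

Reverse inclusion. This inclusion fails. Take Y = {1}, T = ∅, B = {1}; then 1 ∈ ((B ∖ T) ∪ (B ∖ Y)) ∩ ((B ∖ Y) ∪ B) but 1 ∉ ((T ∖ B) ∪ (B ∖ Y)) ∩ ((B ∖ Y) ∪ B).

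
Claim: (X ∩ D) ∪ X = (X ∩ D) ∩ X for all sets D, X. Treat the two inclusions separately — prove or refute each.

(⟹) This inclusion fails. Take D = ∅, X = {1}; then 1 ∈ (X ∩ D) ∪ X but 1 ∉ (X ∩ D) ∩ X.

(⟸) Let x ∈ (X ∩ D) ∩ X. Then x ∈ D ∩ X, from which x ∈ (X ∩ D) ∪ X.

The sets are not equal: only the reverse inclusion holds.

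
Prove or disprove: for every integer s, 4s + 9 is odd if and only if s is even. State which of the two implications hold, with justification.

(⟹) This fails: take s = 7. Then 4s + 9 = 37, which is odd, yet s = 7 is odd, not even.

(⟸) Suppose s is even. Since 4 is even, 4s is even for every s, so 4s + 9 has the same parity as 9, which is odd. Hence 4s + 9 is odd.

The forward direction fails; the converse holds.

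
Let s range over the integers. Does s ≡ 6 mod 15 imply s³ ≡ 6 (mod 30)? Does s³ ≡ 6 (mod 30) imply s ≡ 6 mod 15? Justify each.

(⇒) fails; (⇐) holds.

[⇒] This fails: take s = 21. Then 21 ≡ 6 (mod 15), but 21³ = 9261 ≡ 21 (mod 30), not 6.

[⇐] Conversely, the residues r modulo 30 with r³ ≡ 6 (mod 30) are exactly {6}, and each is ≡ 6 (mod 15).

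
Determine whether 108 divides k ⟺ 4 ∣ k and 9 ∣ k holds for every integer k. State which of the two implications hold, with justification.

(⇒) holds; (⇐) fails.

(→) If 108 ∣ k, write k = 108q. Since 108 = 27·4, k = 4·(27q), so 4 ∣ k; and since 108 = 12·9, k = 9·(12q), so 9 ∣ k.

(←) This fails: take k = 36. Both 4 ∣ 36 and 9 ∣ 36, yet 36 is not a multiple of 108 (since 36 = 0·108 + 36), so 108 ∤ 36.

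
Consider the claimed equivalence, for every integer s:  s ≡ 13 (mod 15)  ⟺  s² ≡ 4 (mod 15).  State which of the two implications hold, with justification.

Forward direction. Suppose s ≡ 13 (mod 15). Write s = 15j + 13. Then (15j + 13)² = 225j² + 390j + 169 = 15(15j² + 26j + 11) + 4, so s² ≡ 4 (mod 15).

Converse. This fails: take s = 2. Then 2² = 4 ≡ 4 (mod 15), yet 2 ≡ 2 (mod 15), not 13.

The forward direction holds; the converse fails.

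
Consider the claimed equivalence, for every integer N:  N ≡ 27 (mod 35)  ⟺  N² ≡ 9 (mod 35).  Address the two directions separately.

(⇒) This fails: take N = 27. Then 27 ≡ 27 (mod 35), but 27² = 729 ≡ 29 (mod 35), not 9.

(⇐) This fails: take N = 3. Then 3² = 9 ≡ 9 (mod 35), yet 3 ≡ 3 (mod 35), not 27.

Neither implication holds.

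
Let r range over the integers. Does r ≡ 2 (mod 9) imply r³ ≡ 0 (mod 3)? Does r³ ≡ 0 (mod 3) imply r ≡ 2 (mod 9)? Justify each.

[⇒] This fails: take r = 2. Then 2 ≡ 2 (mod 9), but 2³ = 8 ≡ 2 (mod 3), not 0.

[⇐] This fails: take r = 0. Then 0³ = 0 ≡ 0 (mod 3), yet 0 ≡ 0 (mod 9), not 2.

Both directions fail.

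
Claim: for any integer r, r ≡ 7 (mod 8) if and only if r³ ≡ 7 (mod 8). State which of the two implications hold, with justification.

The biconditional holds.

Converse. Suppose r³ ≡ 7 (mod 8). The only residue r in {0, …, 7} with r³ ≡ 7 (mod 8) is r = 7, so r ≡ 7 (mod 8).

Forward direction. Suppose r ≡ 7 (mod 8). Write r = 8j + 7. Then (8j + 7)³ = 512j³ + 1344j² + 1176j + 343 = 8(64j³ + 168j² + 147j + 42) + 7, so r³ ≡ 7 (mod 8).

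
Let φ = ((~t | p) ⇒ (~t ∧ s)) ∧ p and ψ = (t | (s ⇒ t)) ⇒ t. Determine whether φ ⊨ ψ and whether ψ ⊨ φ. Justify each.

Not equivalent: only (⇒) holds.

Forward direction. Assume the antecedent. If p is true, the antecedent forces (p = T, t = F, s = T), and (t | (s ⇒ t)) ⇒ t holds there. If p is false, the antecedent cannot hold. Either way (t | (s ⇒ t)) ⇒ t holds.

Converse. This fails. Under p = F, t = T, s = F, the left side is false but the right side is true.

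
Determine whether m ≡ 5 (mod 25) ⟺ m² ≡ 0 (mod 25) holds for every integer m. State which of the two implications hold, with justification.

Forward direction. Suppose m ≡ 5 (mod 25). Write m = 25j + 5. Then (25j + 5)² = 625j² + 250j + 25 = 25(25j² + 10j + 1) + 0, so m² ≡ 0 (mod 25).

Converse. This fails: take m = 0. Then 0² = 0 ≡ 0 (mod 25), yet 0 ≡ 0 (mod 25), not 5.

(⇒) holds; (⇐) fails.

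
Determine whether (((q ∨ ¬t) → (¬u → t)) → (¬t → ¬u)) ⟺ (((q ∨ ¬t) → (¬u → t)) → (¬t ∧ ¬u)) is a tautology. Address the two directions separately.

(⟹) This fails. Under t = T, q = F, u = F, the left side is true but the right side is false.

(⟸) Assume the antecedent. If t is true, the antecedent cannot hold. If t is false, the antecedent forces (t = F, q = F, u = F) or (t = F, q = T, u = F), and the consequent holds there. Either way the consequent holds.

Only the reverse direction holds.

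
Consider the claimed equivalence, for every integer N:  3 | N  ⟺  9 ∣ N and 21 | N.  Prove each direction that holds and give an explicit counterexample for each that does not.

Not equivalent: only (⇐) holds.

Converse. Suppose 9 ∣ N and 21 ∣ N. Any common multiple of 9 and 21 is a multiple of their lcm; here lcm(9, 21) = 9·21/gcd(9, 21) = 189/3 = 63, so 63 ∣ N. Since 3 ∣ 63, it follows that 3 ∣ N.

Forward direction. This fails: take N = 3. Certainly 3 ∣ 3, but 9 ∤ 3.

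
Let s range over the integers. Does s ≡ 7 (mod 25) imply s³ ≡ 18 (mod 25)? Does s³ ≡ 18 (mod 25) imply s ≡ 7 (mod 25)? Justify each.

(←) Suppose s³ ≡ 18 (mod 25). The only residue r in {0, …, 24} with r³ ≡ 18 (mod 25) is r = 7, so s ≡ 7 (mod 25).

(→) Suppose s ≡ 7 (mod 25). Write s = 25j + 7. Then (25j + 7)³ = 15625j³ + 13125j² + 3675j + 343 = 25(625j³ + 525j² + 147j + 13) + 18, so s³ ≡ 18 (mod 25).

Both directions hold; the statement is true.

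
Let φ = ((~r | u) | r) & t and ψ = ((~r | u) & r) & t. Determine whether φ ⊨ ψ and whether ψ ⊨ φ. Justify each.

[⇒] This fails. Under t = T, r = F, u = F, the left side is true but the right side is false.

[⇐] Assume the antecedent. If t is true, ((~r | u) | r) & t reduces to true regardless of the other variables. If t is false, the antecedent cannot hold. Either way ((~r | u) | r) & t holds.

Not equivalent: only (⇐) holds.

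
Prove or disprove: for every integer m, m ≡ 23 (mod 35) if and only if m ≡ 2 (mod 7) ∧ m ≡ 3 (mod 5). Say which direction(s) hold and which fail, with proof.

The biconditional holds.

(⇒) Suppose m ≡ 23 (mod 35); write m = 35j + 23. Since 7 ∣ 35, reducing mod 7 gives m ≡ 23 ≡ 2 (mod 7); since 5 ∣ 35, reducing mod 5 gives m ≡ 23 ≡ 3 (mod 5).

(⇐) Conversely, if m ≡ 2 (mod 7) and m ≡ 3 (mod 5), then by the Chinese remainder theorem m ≡ 23 (mod 35). This is exactly m ≡ 23 (mod 35).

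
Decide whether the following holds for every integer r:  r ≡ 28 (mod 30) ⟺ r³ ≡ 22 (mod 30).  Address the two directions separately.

Both implications hold.

(⟸) Suppose r³ ≡ 22 (mod 30). The only residue r in {0, …, 29} with r³ ≡ 22 (mod 30) is r = 28, so r ≡ 28 (mod 30).

(⟹) Suppose r ≡ 28 (mod 30). Write r = 30j + 28. Then (30j + 28)³ = 27000j³ + 75600j² + 70560j + 21952 = 30(900j³ + 2520j² + 2352j + 731) + 22, so r³ ≡ 22 (mod 30).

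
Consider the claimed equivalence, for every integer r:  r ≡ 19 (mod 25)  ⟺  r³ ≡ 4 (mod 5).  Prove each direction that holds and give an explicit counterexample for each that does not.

Only the forward direction holds.

Forward direction. Suppose r ≡ 19 (mod 25). Then r³ ≡ 19³ = 6859 (mod 25), and since 5 ∣ 25, also r³ ≡ 4 (mod 5).

Converse. This fails: take r = 4. Then 4³ = 64 ≡ 4 (mod 5), yet 4 ≡ 4 (mod 25), not 19.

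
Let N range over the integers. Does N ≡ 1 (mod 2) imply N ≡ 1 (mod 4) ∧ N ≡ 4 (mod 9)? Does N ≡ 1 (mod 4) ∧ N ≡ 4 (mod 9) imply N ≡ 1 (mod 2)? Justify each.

The forward direction fails; the converse holds.

Converse. If N ≡ 1 (mod 4) and N ≡ 4 (mod 9), then by the Chinese remainder theorem N ≡ 13 (mod 36). Since 13 ≡ 1 (mod 2) and 2 ∣ 36, we get N ≡ 1 (mod 2).

Forward direction. This fails: N = 1 gives 1 ≡ 1 (mod 2) but 1 ≡ 1 (mod 9), so the conjunction on the right does not hold.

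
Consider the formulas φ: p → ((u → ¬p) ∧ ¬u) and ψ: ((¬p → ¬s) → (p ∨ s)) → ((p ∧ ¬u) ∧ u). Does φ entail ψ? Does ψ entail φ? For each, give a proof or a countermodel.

The forward direction fails; the converse holds.

(⇒) This fails. Under s = T, u = F, p = F, the left side is true but the right side is false.

(⇐) Assume the antecedent. If s is true, the antecedent cannot hold. If s is false, the antecedent forces (s = F, u = F, p = F) or (s = F, u = T, p = F), and p → ((u → ¬p) ∧ ¬u) holds there. Either way p → ((u → ¬p) ∧ ¬u) holds.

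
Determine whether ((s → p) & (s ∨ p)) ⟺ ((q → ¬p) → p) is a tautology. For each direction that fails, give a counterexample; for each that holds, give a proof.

Forward direction. Assume the antecedent. If s is true, the antecedent forces (s = T, q = F, p = T) or (s = T, q = T, p = T), and (q → ¬p) → p holds there. If s is false, the antecedent forces (s = F, q = F, p = T) or (s = F, q = T, p = T), and (q → ¬p) → p holds there. Either way (q → ¬p) → p holds.

Converse. Assume the antecedent. If s is true, the antecedent forces (s = T, q = F, p = T) or (s = T, q = T, p = T), and (s → p) & (s ∨ p) holds there. If s is false, the antecedent forces (s = F, q = F, p = T) or (s = F, q = T, p = T), and (s → p) & (s ∨ p) holds there. Either way (s → p) & (s ∨ p) holds.

The biconditional holds.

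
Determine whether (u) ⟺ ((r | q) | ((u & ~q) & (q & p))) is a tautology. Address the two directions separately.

(⇒) fails and (⇐) fails.

[⇒] This fails. Under u = T, r = F, q = F, p = F, the left side is true but the right side is false.

[⇐] This fails. Under u = F, r = T, q = F, p = F, the left side is false but the right side is true.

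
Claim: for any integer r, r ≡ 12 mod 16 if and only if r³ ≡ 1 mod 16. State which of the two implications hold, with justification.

Neither implication holds.

Forward direction. This fails: take r = 12. Then 12 ≡ 12 (mod 16), but 12³ = 1728 ≡ 0 (mod 16), not 1.

Converse. This fails: take r = 1. Then 1³ = 1 ≡ 1 (mod 16), yet 1 ≡ 1 (mod 16), not 12.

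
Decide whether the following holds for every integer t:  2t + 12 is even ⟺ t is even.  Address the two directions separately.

Only the converse holds.

(⟹) This fails: take t = 3. Then 2t + 12 = 18, which is even, yet t = 3 is odd, not even.

(⟸) Suppose t is even. Since 2 is even, 2t is even for every t, so 2t + 12 has the same parity as 12, which is even. Hence 2t + 12 is even.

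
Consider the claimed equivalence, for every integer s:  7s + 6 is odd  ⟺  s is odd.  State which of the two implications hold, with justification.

(⇒) Suppose 7s + 6 is odd. Since 7 is odd, 7s and s have the same parity, so 7s + 6 ≡ s + 6 (mod 2). As 6 is even, 7s + 6 is odd exactly when s is odd. Thus s is odd.

(⇐) Conversely, suppose s is odd; write s = 2j + 1. Then 7s + 6 = 7·(2j + 1) + 6 = 2·7j + 13, which is odd.

Both directions hold; the statement is true.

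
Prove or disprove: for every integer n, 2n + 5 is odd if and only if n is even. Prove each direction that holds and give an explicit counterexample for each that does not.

Not equivalent: only (⇐) holds.

Converse. Suppose n is even. Since 2 is even, 2n is even for every n, so 2n + 5 has the same parity as 5, which is odd. Hence 2n + 5 is odd.

Forward direction. This fails: take n = 5. Then 2n + 5 = 15, which is odd, yet n = 5 is odd, not even.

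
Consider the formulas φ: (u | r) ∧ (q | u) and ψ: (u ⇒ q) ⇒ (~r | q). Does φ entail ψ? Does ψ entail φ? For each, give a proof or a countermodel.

(⟹) Assume the antecedent. If q is true, (u ⇒ q) ⇒ (~r | q) reduces to true regardless of the other variables. If q is false, the antecedent forces (r = F, q = F, u = T) or (r = T, q = F, u = T), and (u ⇒ q) ⇒ (~r | q) holds there. Either way (u ⇒ q) ⇒ (~r | q) holds.

(⟸) This fails. Under r = F, q = F, u = F, the left side is false but the right side is true.

Only the forward direction holds.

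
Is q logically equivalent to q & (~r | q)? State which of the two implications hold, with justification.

(→) Assume the antecedent. If q is true, q & (~r | q) reduces to true regardless of the other variables. If q is false, the antecedent cannot hold. Either way q & (~r | q) holds.

(←) Assume the antecedent. If q is true, q reduces to true regardless of the other variables. If q is false, the antecedent cannot hold. Either way q holds.

Both directions hold.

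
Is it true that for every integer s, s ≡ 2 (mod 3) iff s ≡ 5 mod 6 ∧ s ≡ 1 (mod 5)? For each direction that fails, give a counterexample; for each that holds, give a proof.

Forward direction. This fails: s = 2 gives 2 ≡ 2 (mod 3) but 2 ≡ 2 (mod 6), so the conjunction on the right does not hold.

Converse. If s ≡ 5 (mod 6) and s ≡ 1 (mod 5), then by the Chinese remainder theorem s ≡ 11 (mod 30). Since 11 ≡ 2 (mod 3) and 3 ∣ 30, we get s ≡ 2 (mod 3).

(⇒) fails; (⇐) holds.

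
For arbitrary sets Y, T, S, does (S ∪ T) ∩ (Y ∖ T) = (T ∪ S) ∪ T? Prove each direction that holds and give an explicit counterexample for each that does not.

(⊆) Let x ∈ (S ∪ T) ∩ (Y ∖ T). Then x ∈ Y ∩ S and x ∉ T, from which x ∈ (T ∪ S) ∪ T.

(⊇) This inclusion fails. Take Y = ∅, T = {1}, S = ∅; then 1 ∈ (T ∪ S) ∪ T but 1 ∉ (S ∪ T) ∩ (Y ∖ T).

(⊆) holds; (⊇) fails.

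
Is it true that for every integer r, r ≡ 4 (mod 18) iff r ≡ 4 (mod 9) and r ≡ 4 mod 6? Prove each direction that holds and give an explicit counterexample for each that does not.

(→) Suppose r ≡ 4 (mod 18); write r = 18j + 4. Since 9 ∣ 18, reducing mod 9 gives r ≡ 4 (mod 9); since 6 ∣ 18, reducing mod 6 gives r ≡ 4 (mod 6).

(←) Conversely, if r ≡ 4 (mod 9) and r ≡ 4 (mod 6), then by the Chinese remainder theorem r ≡ 4 (mod 18). This is exactly r ≡ 4 (mod 18).

Both implications hold.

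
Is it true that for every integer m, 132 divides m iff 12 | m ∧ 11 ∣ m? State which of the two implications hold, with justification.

Forward direction. If 132 ∣ m, write m = 132q. Since 132 = 11·12, m = 12·(11q), so 12 ∣ m; and since 132 = 12·11, m = 11·(12q), so 11 ∣ m.

Converse. Suppose 12 ∣ m and 11 ∣ m. Any common multiple of 12 and 11 is a multiple of their lcm; here gcd(12, 11) = 1, so lcm(12, 11) = 12·11 = 132, so 132 ∣ m.

The biconditional holds.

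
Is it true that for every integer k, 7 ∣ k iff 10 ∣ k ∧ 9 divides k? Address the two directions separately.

Both directions fail.

[⇒] This fails: take k = 7. Certainly 7 ∣ 7, but 10 ∤ 7.

[⇐] This fails: take k = 90. Both 10 ∣ 90 and 9 ∣ 90, yet 90 is not a multiple of 7 (since 90 = 12·7 + 6), so 7 ∤ 90.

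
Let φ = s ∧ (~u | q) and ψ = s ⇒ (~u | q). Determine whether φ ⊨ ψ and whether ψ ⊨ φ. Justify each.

Only the forward implication holds.

Forward direction. Assume the antecedent. If q is true, s ⇒ (~u | q) reduces to true regardless of the other variables. If q is false, the antecedent forces (s = T, q = F, u = F), and s ⇒ (~u | q) holds there. Either way s ⇒ (~u | q) holds.

Converse. This fails. Under s = F, q = F, u = F, the left side is false but the right side is true.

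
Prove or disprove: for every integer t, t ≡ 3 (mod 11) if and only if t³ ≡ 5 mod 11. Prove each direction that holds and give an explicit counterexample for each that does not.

The biconditional holds.

(⟸) Suppose t³ ≡ 5 (mod 11). The only residue r in {0, …, 10} with r³ ≡ 5 (mod 11) is r = 3, so t ≡ 3 (mod 11).

(⟹) Suppose t ≡ 3 (mod 11). Write t = 11j + 3. Then (11j + 3)³ = 1331j³ + 1089j² + 297j + 27 = 11(121j³ + 99j² + 27j + 2) + 5, so t³ ≡ 5 (mod 11).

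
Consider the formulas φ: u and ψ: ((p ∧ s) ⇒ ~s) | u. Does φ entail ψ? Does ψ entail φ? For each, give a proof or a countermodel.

(⇒) Assume the antecedent. If u is true, ((p ∧ s) ⇒ ~s) | u reduces to true regardless of the other variables. If u is false, the antecedent cannot hold. Either way ((p ∧ s) ⇒ ~s) | u holds.

(⇐) This fails. Under u = F, p = F, s = F, the left side is false but the right side is true.

(⇒) holds; (⇐) fails.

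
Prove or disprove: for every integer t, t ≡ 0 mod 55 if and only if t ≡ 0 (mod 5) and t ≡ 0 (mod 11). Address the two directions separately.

Forward direction. Suppose t ≡ 0 (mod 55); write t = 55j + 0. Since 5 ∣ 55, reducing mod 5 gives t ≡ 0 (mod 5); since 11 ∣ 55, reducing mod 11 gives t ≡ 0 (mod 11).

Converse. If t ≡ 0 (mod 5) and t ≡ 0 (mod 11), then by the Chinese remainder theorem t ≡ 0 (mod 55). This is exactly t ≡ 0 (mod 55).

Both implications hold.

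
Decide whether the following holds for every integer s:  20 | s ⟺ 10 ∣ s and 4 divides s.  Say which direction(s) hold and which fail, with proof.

Both directions hold.

Forward direction. If 20 ∣ s, write s = 20q. Since 20 = 2·10, s = 10·(2q), so 10 ∣ s; and since 20 = 5·4, s = 4·(5q), so 4 ∣ s.

Converse. Suppose 10 ∣ s and 4 ∣ s. Any common multiple of 10 and 4 is a multiple of their lcm; here lcm(10, 4) = 10·4/gcd(10, 4) = 40/2 = 20, so 20 ∣ s.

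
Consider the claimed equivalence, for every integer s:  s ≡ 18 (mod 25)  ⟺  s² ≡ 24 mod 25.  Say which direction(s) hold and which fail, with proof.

Not equivalent: only (⇒) holds.

(⟹) Suppose s ≡ 18 (mod 25). Write s = 25j + 18. Then (25j + 18)² = 625j² + 900j + 324 = 25(25j² + 36j + 12) + 24, so s² ≡ 24 (mod 25).

(⟸) This fails: take s = 7. Then 7² = 49 ≡ 24 (mod 25), yet 7 ≡ 7 (mod 25), not 18.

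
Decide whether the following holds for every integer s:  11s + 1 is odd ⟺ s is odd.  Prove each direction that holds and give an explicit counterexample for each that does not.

Neither implication holds.

[⇒] This fails: s = 4 gives 11s + 1 = 45, which is odd, but 4 is even, not odd.

[⇐] This also fails: s = 5 is odd, but 11s + 1 = 56 is even, not odd.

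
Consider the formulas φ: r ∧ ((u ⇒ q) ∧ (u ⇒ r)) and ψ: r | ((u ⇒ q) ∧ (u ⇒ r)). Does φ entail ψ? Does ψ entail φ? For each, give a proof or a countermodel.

(→) Assume the antecedent. If q is true, the antecedent forces (q = T, r = T, u = F) or (q = T, r = T, u = T), and r | ((u ⇒ q) ∧ (u ⇒ r)) holds there. If q is false, the antecedent forces (q = F, r = T, u = F), and r | ((u ⇒ q) ∧ (u ⇒ r)) holds there. Either way r | ((u ⇒ q) ∧ (u ⇒ r)) holds.

(←) This fails. Under q = F, r = F, u = F, the left side is false but the right side is true.

The forward direction holds; the converse fails.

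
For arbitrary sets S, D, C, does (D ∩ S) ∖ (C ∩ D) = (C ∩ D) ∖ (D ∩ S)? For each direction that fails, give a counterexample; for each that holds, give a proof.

(⟹) This inclusion fails. Take S = {1}, D = {1}, C = ∅; then 1 ∈ (D ∩ S) ∖ (C ∩ D) but 1 ∉ (C ∩ D) ∖ (D ∩ S).

(⟸) This inclusion fails. Take S = ∅, D = {1}, C = {1}; then 1 ∈ (C ∩ D) ∖ (D ∩ S) but 1 ∉ (D ∩ S) ∖ (C ∩ D).

Both inclusions fail.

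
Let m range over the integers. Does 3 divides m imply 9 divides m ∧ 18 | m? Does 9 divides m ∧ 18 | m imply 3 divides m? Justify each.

Forward direction. This fails: take m = 3. Certainly 3 ∣ 3, but 9 ∤ 3.

Converse. Suppose 9 ∣ m and 18 ∣ m. Any common multiple of 9 and 18 is a multiple of their lcm; here lcm(9, 18) = 9·18/gcd(9, 18) = 162/9 = 18, so 18 ∣ m. Since 3 ∣ 18, it follows that 3 ∣ m.

(⇒) fails; (⇐) holds.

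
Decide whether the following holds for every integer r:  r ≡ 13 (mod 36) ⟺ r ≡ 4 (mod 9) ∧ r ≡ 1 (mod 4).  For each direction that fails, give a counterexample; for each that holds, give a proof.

Both implications hold.

Forward direction. Suppose r ≡ 13 (mod 36); write r = 36j + 13. Since 9 ∣ 36, reducing mod 9 gives r ≡ 13 ≡ 4 (mod 9); since 4 ∣ 36, reducing mod 4 gives r ≡ 13 ≡ 1 (mod 4).

Converse. If r ≡ 4 (mod 9) and r ≡ 1 (mod 4), then by the Chinese remainder theorem r ≡ 13 (mod 36). This is exactly r ≡ 13 (mod 36).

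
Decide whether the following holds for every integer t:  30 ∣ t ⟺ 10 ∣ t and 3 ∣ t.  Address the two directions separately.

(⟸) Suppose 10 ∣ t and 3 ∣ t. Any common multiple of 10 and 3 is a multiple of their lcm; here gcd(10, 3) = 1, so lcm(10, 3) = 10·3 = 30, so 30 ∣ t.

(⟹) If 30 ∣ t, write t = 30q. Since 30 = 3·10, t = 10·(3q), so 10 ∣ t; and since 30 = 10·3, t = 3·(10q), so 3 ∣ t.

Both directions hold; the statement is true.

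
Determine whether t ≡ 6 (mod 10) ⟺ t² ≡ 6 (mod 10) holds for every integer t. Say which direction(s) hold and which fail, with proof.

(⟹) Suppose t ≡ 6 (mod 10). Write t = 10j + 6. Then (10j + 6)² = 100j² + 120j + 36 = 10(10j² + 12j + 3) + 6, so t² ≡ 6 (mod 10).

(⟸) This fails: take t = 4. Then 4² = 16 ≡ 6 (mod 10), yet 4 ≡ 4 (mod 10), not 6.

Not equivalent: only (⇒) holds.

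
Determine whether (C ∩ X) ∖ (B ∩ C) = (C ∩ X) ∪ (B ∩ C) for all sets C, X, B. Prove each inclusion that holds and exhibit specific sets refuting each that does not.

(⊆) holds; (⊇) fails.

(⟹) Let x ∈ (C ∩ X) ∖ (B ∩ C). Then x ∈ C ∩ X and x ∉ B, from which x ∈ (C ∩ X) ∪ (B ∩ C).

(⟸) This inclusion fails. Take C = {1}, X = ∅, B = {1}; then 1 ∈ (C ∩ X) ∪ (B ∩ C) but 1 ∉ (C ∩ X) ∖ (B ∩ C).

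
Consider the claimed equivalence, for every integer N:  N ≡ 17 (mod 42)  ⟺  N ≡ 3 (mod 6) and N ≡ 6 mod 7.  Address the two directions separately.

Both directions fail.

(⇒) This fails: N = 17 gives 17 ≡ 17 (mod 42) but 17 ≡ 5 (mod 6), so the conjunction on the right does not hold.

(⇐) This fails: N = 27 satisfies both congruences on the right (27 ≡ 3 mod 6 and 27 ≡ 6 mod 7) yet 27 ≡ 27 (mod 42), not 17.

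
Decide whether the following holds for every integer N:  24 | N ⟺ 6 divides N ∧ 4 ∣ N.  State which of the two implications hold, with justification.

Forward direction. If 24 ∣ N, write N = 24q. Since 24 = 4·6, N = 6·(4q), so 6 ∣ N; and since 24 = 6·4, N = 4·(6q), so 4 ∣ N.

Converse. This fails: take N = 12. Both 6 ∣ 12 and 4 ∣ 12, yet 12 is not a multiple of 24 (since 12 = 0·24 + 12), so 24 ∤ 12.

Not equivalent: only (⇒) holds.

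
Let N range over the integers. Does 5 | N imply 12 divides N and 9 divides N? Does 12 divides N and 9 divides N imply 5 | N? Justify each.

Both directions fail.

(⟹) This fails: take N = 5. Certainly 5 ∣ 5, but 12 ∤ 5.

(⟸) This fails: take N = 36. Both 12 ∣ 36 and 9 ∣ 36, yet 36 is not a multiple of 5 (since 36 = 7·5 + 1), so 5 ∤ 36.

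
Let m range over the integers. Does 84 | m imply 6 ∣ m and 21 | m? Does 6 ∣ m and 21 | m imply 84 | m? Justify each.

[⇒] If 84 ∣ m, write m = 84q. Since 84 = 14·6, m = 6·(14q), so 6 ∣ m; and since 84 = 4·21, m = 21·(4q), so 21 ∣ m.

[⇐] This fails: take m = 42. Both 6 ∣ 42 and 21 ∣ 42, yet 42 is not a multiple of 84 (since 42 = 0·84 + 42), so 84 ∤ 42.

Only the forward implication holds.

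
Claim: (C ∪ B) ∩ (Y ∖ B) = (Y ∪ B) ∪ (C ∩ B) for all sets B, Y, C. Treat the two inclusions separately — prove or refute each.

(⟸) This inclusion fails. Take B = {1}, Y = ∅, C = ∅; then 1 ∈ (Y ∪ B) ∪ (C ∩ B) but 1 ∉ (C ∪ B) ∩ (Y ∖ B).

(⟹) Let x ∈ (C ∪ B) ∩ (Y ∖ B). Then x ∈ Y ∩ C and x ∉ B, from which x ∈ (Y ∪ B) ∪ (C ∩ B).

The sets are not equal: only the forward inclusion holds.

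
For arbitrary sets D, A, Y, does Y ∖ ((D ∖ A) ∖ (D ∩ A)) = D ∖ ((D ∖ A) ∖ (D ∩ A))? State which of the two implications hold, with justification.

Forward inclusion. This inclusion fails. Take D = ∅, A = ∅, Y = {1}; then 1 ∈ Y ∖ ((D ∖ A) ∖ (D ∩ A)) but 1 ∉ D ∖ ((D ∖ A) ∖ (D ∩ A)).

Reverse inclusion. This inclusion fails. Take D = {1}, A = {1}, Y = ∅; then 1 ∈ D ∖ ((D ∖ A) ∖ (D ∩ A)) but 1 ∉ Y ∖ ((D ∖ A) ∖ (D ∩ A)).

Both inclusions fail.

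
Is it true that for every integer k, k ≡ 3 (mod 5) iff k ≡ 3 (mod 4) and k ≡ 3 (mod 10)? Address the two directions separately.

(→) This fails: k = 8 gives 8 ≡ 3 (mod 5) but 8 ≡ 0 (mod 4), so the conjunction on the right does not hold.

(←) Conversely, if k ≡ 3 (mod 4) and k ≡ 3 (mod 10), then by the Chinese remainder theorem k ≡ 3 (mod 20). Since 3 ≡ 3 (mod 5) and 5 ∣ 20, we get k ≡ 3 (mod 5).

The forward direction fails; the converse holds.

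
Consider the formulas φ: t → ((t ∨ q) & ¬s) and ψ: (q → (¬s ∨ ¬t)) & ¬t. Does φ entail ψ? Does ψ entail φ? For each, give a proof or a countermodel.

Forward direction. This fails. Under s = F, q = F, t = T, the left side is true but the right side is false.

Converse. Assume the antecedent. If s is true, the antecedent forces (s = T, q = F, t = F) or (s = T, q = T, t = F), and t → ((t ∨ q) & ¬s) holds there. If s is false, t → ((t ∨ q) & ¬s) reduces to true regardless of the other variables. Either way t → ((t ∨ q) & ¬s) holds.

(⇒) fails; (⇐) holds.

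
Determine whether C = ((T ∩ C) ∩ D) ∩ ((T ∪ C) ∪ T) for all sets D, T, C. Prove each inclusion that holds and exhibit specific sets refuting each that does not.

(⊆) fails; (⊇) holds.

(⊆) This inclusion fails. Take D = ∅, T = ∅, C = {1}; then 1 ∈ C but 1 ∉ ((T ∩ C) ∩ D) ∩ ((T ∪ C) ∪ T).

(⊇) Let x ∈ ((T ∩ C) ∩ D) ∩ ((T ∪ C) ∪ T). Then x ∈ D ∩ T ∩ C, from which x ∈ C.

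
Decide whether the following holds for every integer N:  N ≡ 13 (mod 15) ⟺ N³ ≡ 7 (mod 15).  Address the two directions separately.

(→) Suppose N ≡ 13 (mod 15). Write N = 15j + 13. Then (15j + 13)³ = 3375j³ + 8775j² + 7605j + 2197 = 15(225j³ + 585j² + 507j + 146) + 7, so N³ ≡ 7 (mod 15).

(←) Conversely, suppose N³ ≡ 7 (mod 15). The only residue r in {0, …, 14} with r³ ≡ 7 (mod 15) is r = 13, so N ≡ 13 (mod 15).

Both directions hold.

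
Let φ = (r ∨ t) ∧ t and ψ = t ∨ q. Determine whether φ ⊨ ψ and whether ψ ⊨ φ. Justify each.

Only the forward implication holds.

(⇐) This fails. Under t = F, r = F, q = T, the left side is false but the right side is true.

(⇒) Assume the antecedent. If t is true, t ∨ q reduces to true regardless of the other variables. If t is false, the antecedent cannot hold. Either way t ∨ q holds.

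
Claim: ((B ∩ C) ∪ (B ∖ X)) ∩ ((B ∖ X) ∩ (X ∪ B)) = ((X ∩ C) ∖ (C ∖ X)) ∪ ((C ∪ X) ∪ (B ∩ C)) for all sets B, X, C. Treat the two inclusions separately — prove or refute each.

Neither inclusion holds.

Forward inclusion. This inclusion fails. Take B = {1}, X = ∅, C = ∅; then 1 ∈ ((B ∩ C) ∪ (B ∖ X)) ∩ ((B ∖ X) ∩ (X ∪ B)) but 1 ∉ ((X ∩ C) ∖ (C ∖ X)) ∪ ((C ∪ X) ∪ (B ∩ C)).

Reverse inclusion. This inclusion fails. Take B = ∅, X = {1}, C = ∅; then 1 ∈ ((X ∩ C) ∖ (C ∖ X)) ∪ ((C ∪ X) ∪ (B ∩ C)) but 1 ∉ ((B ∩ C) ∪ (B ∖ X)) ∩ ((B ∖ X) ∩ (X ∪ B)).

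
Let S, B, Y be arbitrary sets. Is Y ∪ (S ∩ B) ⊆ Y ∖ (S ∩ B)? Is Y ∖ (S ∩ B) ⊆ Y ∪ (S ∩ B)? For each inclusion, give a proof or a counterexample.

(⊆) This inclusion fails. Take S = {1}, B = {1}, Y = ∅; then 1 ∈ Y ∪ (S ∩ B) but 1 ∉ Y ∖ (S ∩ B).

(⊇) Let x ∈ Y ∖ (S ∩ B). Then either x ∈ Y and x ∉ S, B; or x ∈ S ∩ Y and x ∉ B; or x ∈ B ∩ Y and x ∉ S. In each case x ∈ Y ∪ (S ∩ B), so Y ∖ (S ∩ B) ⊆ Y ∪ (S ∩ B).

Only the reverse inclusion holds.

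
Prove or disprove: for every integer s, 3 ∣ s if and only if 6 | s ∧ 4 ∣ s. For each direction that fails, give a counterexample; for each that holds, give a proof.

(⇒) fails; (⇐) holds.

(⇒) This fails: take s = 3. Certainly 3 ∣ 3, but 6 ∤ 3.

(⇐) Suppose 6 ∣ s and 4 ∣ s. Any common multiple of 6 and 4 is a multiple of their lcm; here lcm(6, 4) = 6·4/gcd(6, 4) = 24/2 = 12, so 12 ∣ s. Since 3 ∣ 12, it follows that 3 ∣ s.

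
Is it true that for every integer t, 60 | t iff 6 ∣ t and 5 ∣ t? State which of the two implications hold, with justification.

(⇒) If 60 ∣ t, write t = 60q. Since 60 = 10·6, t = 6·(10q), so 6 ∣ t; and since 60 = 12·5, t = 5·(12q), so 5 ∣ t.

(⇐) This fails: take t = 30. Both 6 ∣ 30 and 5 ∣ 30, yet 30 is not a multiple of 60 (since 30 = 0·60 + 30), so 60 ∤ 30.

(⇒) holds; (⇐) fails.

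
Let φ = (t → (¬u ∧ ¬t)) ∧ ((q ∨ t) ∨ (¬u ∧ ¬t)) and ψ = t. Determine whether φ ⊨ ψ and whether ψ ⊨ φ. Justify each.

Neither direction holds.

(⇒) This fails. Under t = F, u = F, q = F, the left side is true but the right side is false.

(⇐) This fails. Under t = T, u = F, q = F, the left side is false but the right side is true.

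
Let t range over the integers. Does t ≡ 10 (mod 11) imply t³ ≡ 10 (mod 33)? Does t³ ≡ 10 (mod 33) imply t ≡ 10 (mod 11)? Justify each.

Only the converse holds.

(→) This fails: take t = 21. Then 21 ≡ 10 (mod 11), but 21³ = 9261 ≡ 21 (mod 33), not 10.

(←) Conversely, the residues r modulo 33 with r³ ≡ 10 (mod 33) are exactly {10}, and each is ≡ 10 (mod 11).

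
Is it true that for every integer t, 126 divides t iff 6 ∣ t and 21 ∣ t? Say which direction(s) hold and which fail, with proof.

Only the forward direction holds.

(⇒) If 126 ∣ t, write t = 126q. Since 126 = 21·6, t = 6·(21q), so 6 ∣ t; and since 126 = 6·21, t = 21·(6q), so 21 ∣ t.

(⇐) This fails: take t = 42. Both 6 ∣ 42 and 21 ∣ 42, yet 42 is not a multiple of 126 (since 42 = 0·126 + 42), so 126 ∤ 42.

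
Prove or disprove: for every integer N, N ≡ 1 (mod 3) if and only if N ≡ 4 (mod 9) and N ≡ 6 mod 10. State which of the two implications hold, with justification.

Not equivalent: only (⇐) holds.

(⟹) This fails: N = 1 gives 1 ≡ 1 (mod 3) but 1 ≡ 1 (mod 9), so the conjunction on the right does not hold.

(⟸) Conversely, if N ≡ 4 (mod 9) and N ≡ 6 (mod 10), then by the Chinese remainder theorem N ≡ 76 (mod 90). Since 76 ≡ 1 (mod 3) and 3 ∣ 90, we get N ≡ 1 (mod 3).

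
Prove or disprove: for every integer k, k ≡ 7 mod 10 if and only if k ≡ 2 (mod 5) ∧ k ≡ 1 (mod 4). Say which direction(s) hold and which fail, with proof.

Only the converse holds.

[⇒] This fails: k = 7 gives 7 ≡ 7 (mod 10) but 7 ≡ 3 (mod 4), so the conjunction on the right does not hold.

[⇐] Conversely, if k ≡ 2 (mod 5) and k ≡ 1 (mod 4), then by the Chinese remainder theorem k ≡ 17 (mod 20). Since 17 ≡ 7 (mod 10) and 10 ∣ 20, we get k ≡ 7 (mod 10).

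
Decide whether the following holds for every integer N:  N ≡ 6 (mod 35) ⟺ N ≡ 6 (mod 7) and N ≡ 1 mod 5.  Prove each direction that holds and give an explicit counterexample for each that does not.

Both directions hold; the statement is true.

(⟹) Suppose N ≡ 6 (mod 35); write N = 35j + 6. Since 7 ∣ 35, reducing mod 7 gives N ≡ 6 (mod 7); since 5 ∣ 35, reducing mod 5 gives N ≡ 6 ≡ 1 (mod 5).

(⟸) Conversely, if N ≡ 6 (mod 7) and N ≡ 1 (mod 5), then by the Chinese remainder theorem N ≡ 6 (mod 35). This is exactly N ≡ 6 (mod 35).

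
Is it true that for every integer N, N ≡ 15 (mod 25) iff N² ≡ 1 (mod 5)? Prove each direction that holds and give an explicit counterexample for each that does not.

Both directions fail.

(→) This fails: take N = 15. Then 15 ≡ 15 (mod 25), but 15² = 225 ≡ 0 (mod 5), not 1.

(←) This fails: take N = 1. Then 1² = 1 ≡ 1 (mod 5), yet 1 ≡ 1 (mod 25), not 15.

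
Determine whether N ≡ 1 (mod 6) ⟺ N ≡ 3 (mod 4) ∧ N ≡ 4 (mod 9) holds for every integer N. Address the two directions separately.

(⟹) This fails: N = 1 gives 1 ≡ 1 (mod 6) but 1 ≡ 1 (mod 4), so the conjunction on the right does not hold.

(⟸) Conversely, if N ≡ 3 (mod 4) and N ≡ 4 (mod 9), then by the Chinese remainder theorem N ≡ 31 (mod 36). Since 31 ≡ 1 (mod 6) and 6 ∣ 36, we get N ≡ 1 (mod 6).

Only the reverse direction holds.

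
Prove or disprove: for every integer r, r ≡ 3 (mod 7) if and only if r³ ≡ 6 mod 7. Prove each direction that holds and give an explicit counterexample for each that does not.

(⇒) Suppose r ≡ 3 (mod 7). Write r = 7j + 3. Then (7j + 3)³ = 343j³ + 441j² + 189j + 27 = 7(49j³ + 63j² + 27j + 3) + 6, so r³ ≡ 6 (mod 7).

(⇐) This fails: take r = 5. Then 5³ = 125 ≡ 6 (mod 7), yet 5 ≡ 5 (mod 7), not 3.

(⇒) holds; (⇐) fails.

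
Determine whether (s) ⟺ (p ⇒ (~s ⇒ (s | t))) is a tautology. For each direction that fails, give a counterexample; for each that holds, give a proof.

Only the forward implication holds.

(⇒) Assume the antecedent. If t is true, p ⇒ (~s ⇒ (s | t)) reduces to true regardless of the other variables. If t is false, the antecedent forces (t = F, s = T, p = F) or (t = F, s = T, p = T), and p ⇒ (~s ⇒ (s | t)) holds there. Either way p ⇒ (~s ⇒ (s | t)) holds.

(⇐) This fails. Under t = F, s = F, p = F, the left side is false but the right side is true.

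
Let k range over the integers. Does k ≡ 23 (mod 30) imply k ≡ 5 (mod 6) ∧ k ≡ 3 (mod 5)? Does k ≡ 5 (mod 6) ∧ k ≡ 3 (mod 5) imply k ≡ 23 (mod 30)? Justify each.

Forward direction. Suppose k ≡ 23 (mod 30); write k = 30j + 23. Since 6 ∣ 30, reducing mod 6 gives k ≡ 23 ≡ 5 (mod 6); since 5 ∣ 30, reducing mod 5 gives k ≡ 23 ≡ 3 (mod 5).

Converse. If k ≡ 5 (mod 6) and k ≡ 3 (mod 5), then by the Chinese remainder theorem k ≡ 23 (mod 30). This is exactly k ≡ 23 (mod 30).

Both implications hold.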